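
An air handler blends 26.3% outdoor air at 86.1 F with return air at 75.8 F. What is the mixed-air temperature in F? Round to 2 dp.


T_mix = 75.8 + (26.3/100)*(86.1-75.8) = 78.51 F

78.51 F


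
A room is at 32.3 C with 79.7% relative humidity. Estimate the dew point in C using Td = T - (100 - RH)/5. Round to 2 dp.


Td = 32.3 - (100-79.7)/5 = 28.24 C

28.24 C


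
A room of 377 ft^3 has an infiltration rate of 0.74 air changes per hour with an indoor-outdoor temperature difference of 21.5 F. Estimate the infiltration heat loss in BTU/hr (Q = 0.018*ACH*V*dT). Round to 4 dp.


Q = 0.018 * 0.74 * 377 * 21.5 = 107.9653 BTU/hr

107.9653 BTU/hr


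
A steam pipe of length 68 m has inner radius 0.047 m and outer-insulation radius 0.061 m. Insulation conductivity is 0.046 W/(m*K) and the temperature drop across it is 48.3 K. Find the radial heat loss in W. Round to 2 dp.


Q = 2*pi*0.046*68*48.3/ln(0.061/0.047) = 3640.90 W

3640.90 W


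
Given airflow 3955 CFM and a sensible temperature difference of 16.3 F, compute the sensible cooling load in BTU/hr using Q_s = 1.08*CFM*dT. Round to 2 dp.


Q = 1.08 * 3955 * 16.3 = 69623.82 BTU/hr

69623.82 BTU/hr


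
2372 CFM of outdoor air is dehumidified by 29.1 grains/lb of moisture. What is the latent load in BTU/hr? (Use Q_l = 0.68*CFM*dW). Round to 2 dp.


Q = 0.68 * 2372 * 29.1 = 46937.14 BTU/hr

46937.14 BTU/hr


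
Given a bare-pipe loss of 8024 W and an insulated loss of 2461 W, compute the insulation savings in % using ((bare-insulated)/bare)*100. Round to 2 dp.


Savings = ((8024-2461)/8024)*100 = 69.33 %

69.33 %


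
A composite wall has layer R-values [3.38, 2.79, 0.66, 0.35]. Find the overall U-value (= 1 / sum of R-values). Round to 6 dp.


R_total = 3.38 + 2.79 + 0.66 + 0.35 = 7.18
U = 1/7.18 = 0.139276

0.139276


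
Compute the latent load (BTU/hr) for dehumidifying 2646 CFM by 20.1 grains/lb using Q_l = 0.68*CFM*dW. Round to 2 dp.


Q = 0.68 * 2646 * 20.1 = 36165.53 BTU/hr

36165.53 BTU/hr


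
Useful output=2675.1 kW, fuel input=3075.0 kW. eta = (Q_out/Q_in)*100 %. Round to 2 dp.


eta = (2675.1/3075.0)*100 = 87.00 %

87.00 %


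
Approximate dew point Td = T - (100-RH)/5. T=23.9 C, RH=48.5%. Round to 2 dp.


Td = 23.9 - (100-48.5)/5 = 13.60 C

13.60 C


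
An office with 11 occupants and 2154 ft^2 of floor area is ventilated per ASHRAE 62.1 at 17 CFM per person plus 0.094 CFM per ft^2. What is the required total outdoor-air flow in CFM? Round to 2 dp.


Total = 11*17 + 2154*0.094 = 389.48 CFM

389.48 CFM


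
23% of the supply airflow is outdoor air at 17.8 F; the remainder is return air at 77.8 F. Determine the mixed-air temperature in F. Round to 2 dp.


T_mix = 0.23*17.8 + 0.77*77.8 = 64.00 F

64.00 F


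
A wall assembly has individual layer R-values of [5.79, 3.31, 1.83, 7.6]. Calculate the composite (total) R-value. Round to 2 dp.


R_total = 5.79 + 3.31 + 1.83 + 7.6 = 18.53

18.53


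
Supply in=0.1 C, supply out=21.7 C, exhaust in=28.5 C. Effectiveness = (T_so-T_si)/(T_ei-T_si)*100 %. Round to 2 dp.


eff = (21.7-0.1)/(28.5-0.1)*100 = 76.06 %

76.06 %


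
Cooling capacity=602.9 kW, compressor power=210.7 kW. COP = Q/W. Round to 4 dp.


COP = 602.9 / 210.7 = 2.8614

2.8614


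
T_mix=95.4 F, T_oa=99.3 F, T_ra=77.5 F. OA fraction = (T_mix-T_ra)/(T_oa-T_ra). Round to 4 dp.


frac = (95.4 - 77.5) / (99.3 - 77.5) = 0.8211

0.8211


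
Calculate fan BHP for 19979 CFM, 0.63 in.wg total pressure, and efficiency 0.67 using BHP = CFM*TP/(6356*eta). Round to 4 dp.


BHP = 19979 * 0.63 / (6356 * 0.67) = 2.9557 hp

2.9557 hp


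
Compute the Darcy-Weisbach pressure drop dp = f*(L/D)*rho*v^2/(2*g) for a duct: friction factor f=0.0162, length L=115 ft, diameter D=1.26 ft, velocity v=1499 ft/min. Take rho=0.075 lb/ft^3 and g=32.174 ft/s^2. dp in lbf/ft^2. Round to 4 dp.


v_fps = 1499/60 = 24.9833 ft/s
dp = 0.0162*(115/1.26)*0.075*24.9833^2/(2*32.174) = 1.0756 lbf/ft^2

1.0756 lbf/ft^2


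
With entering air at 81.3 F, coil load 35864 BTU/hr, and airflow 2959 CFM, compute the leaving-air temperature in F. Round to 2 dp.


dT = 35864/(1.08*2959) = 11.2225
T_leave = 81.3 - 11.2225 = 70.08 F

70.08 F


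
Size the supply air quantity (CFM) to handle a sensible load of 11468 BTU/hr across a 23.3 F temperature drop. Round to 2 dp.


CFM = 11468 / (1.08 * 23.3) = 455.73

455.73 CFM


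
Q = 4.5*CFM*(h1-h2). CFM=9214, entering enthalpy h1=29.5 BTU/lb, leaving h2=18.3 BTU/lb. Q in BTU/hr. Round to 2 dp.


Q = 4.5 * 9214 * (29.5 - 18.3) = 464385.60 BTU/hr

464385.60 BTU/hr


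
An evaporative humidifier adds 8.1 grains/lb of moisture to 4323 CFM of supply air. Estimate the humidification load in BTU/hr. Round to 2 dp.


Q = 0.68 * 4323 * 8.1 = 23811.08 BTU/hr

23811.08 BTU/hr


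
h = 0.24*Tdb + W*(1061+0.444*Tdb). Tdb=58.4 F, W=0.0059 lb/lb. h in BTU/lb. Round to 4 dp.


h = 0.24*58.4 + 0.0059*(1061+0.444*58.4) = 20.4289 BTU/lb

20.4289 BTU/lb


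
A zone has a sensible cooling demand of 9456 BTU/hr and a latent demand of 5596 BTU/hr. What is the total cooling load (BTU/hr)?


Qt = 9456 + 5596 = 15052 BTU/hr

15052 BTU/hr


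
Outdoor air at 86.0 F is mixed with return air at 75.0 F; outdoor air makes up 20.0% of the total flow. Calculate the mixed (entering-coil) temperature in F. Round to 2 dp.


T_mix = 75.0 + (20.0/100)*(86.0-75.0) = 77.20 F

77.20 F


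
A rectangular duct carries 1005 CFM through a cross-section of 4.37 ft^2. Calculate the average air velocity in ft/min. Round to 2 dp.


V = 1005 / 4.37 = 229.98 ft/min

229.98 ft/min


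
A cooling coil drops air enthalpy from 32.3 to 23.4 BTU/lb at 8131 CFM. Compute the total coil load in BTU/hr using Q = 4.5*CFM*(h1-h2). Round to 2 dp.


Q = 4.5 * 8131 * (32.3 - 23.4) = 325646.55 BTU/hr

325646.55 BTU/hr


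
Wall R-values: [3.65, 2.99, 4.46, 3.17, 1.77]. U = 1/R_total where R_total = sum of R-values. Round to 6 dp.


R_total = 3.65 + 2.99 + 4.46 + 3.17 + 1.77 = 16.04
U = 1/16.04 = 0.062344

0.062344


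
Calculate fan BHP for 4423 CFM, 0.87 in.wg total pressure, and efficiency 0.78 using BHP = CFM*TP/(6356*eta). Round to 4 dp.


BHP = 4423 * 0.87 / (6356 * 0.78) = 0.7762 hp

0.7762 hp


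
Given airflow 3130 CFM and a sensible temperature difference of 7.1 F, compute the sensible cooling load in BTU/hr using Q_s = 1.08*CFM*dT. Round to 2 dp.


Q = 1.08 * 3130 * 7.1 = 24000.84 BTU/hr

24000.84 BTU/hr


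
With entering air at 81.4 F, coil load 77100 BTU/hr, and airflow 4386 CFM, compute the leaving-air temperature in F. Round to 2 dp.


dT = 77100/(1.08*4386) = 16.2765
T_leave = 81.4 - 16.2765 = 65.12 F

65.12 F


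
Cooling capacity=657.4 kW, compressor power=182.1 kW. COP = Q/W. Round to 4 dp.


COP = 657.4 / 182.1 = 3.6101

3.6101


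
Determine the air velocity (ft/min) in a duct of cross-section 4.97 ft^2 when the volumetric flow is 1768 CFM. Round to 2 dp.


V = 1768 / 4.97 = 355.73 ft/min

355.73 ft/min


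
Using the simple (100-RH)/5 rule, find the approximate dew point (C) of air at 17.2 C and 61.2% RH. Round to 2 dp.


Td = 17.2 - (100-61.2)/5 = 9.44 C

9.44 C


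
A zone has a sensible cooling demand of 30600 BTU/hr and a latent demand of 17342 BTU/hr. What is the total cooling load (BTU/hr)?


Qt = 30600 + 17342 = 47942 BTU/hr

47942 BTU/hr


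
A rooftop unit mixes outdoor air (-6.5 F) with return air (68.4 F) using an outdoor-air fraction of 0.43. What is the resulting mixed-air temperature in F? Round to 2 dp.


T_mix = 0.43*(-6.5) + 0.57*68.4 = 36.19 F

36.19 F


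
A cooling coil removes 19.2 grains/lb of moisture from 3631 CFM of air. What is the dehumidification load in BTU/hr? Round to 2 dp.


Q = 0.68 * 3631 * 19.2 = 47406.34 BTU/hr

47406.34 BTU/hr


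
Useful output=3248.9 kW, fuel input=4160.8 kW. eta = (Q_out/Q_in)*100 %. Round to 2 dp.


eta = (3248.9/4160.8)*100 = 78.08 %

78.08 %


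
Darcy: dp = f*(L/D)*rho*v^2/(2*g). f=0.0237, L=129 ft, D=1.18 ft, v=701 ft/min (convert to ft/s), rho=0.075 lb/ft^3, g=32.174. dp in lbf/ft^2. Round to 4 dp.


v_fps = 701/60 = 11.6833 ft/s
dp = 0.0237*(129/1.18)*0.075*11.6833^2/(2*32.174) = 0.4122 lbf/ft^2

0.4122 lbf/ft^2


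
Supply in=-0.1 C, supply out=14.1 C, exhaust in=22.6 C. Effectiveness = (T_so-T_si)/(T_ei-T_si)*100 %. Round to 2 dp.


eff = (14.1-(-0.1))/(22.6-(-0.1))*100 = 62.56 %

62.56 %


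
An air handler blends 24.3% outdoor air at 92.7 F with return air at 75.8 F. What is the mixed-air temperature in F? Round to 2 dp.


T_mix = 75.8 + (24.3/100)*(92.7-75.8) = 79.91 F

79.91 F


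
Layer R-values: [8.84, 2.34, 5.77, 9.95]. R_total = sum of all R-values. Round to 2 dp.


R_total = 8.84 + 2.34 + 5.77 + 9.95 = 26.90

26.90


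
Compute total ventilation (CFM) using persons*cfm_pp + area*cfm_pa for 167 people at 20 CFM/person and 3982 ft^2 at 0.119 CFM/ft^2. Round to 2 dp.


Total = 167*20 + 3982*0.119 = 3813.86 CFM

3813.86 CFM


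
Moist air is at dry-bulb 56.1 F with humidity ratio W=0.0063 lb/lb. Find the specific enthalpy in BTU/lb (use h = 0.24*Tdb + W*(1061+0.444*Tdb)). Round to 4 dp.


h = 0.24*56.1 + 0.0063*(1061+0.444*56.1) = 20.3052 BTU/lb

20.3052 BTU/lb


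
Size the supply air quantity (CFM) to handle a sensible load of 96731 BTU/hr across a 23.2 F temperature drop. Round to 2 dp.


CFM = 96731 / (1.08 * 23.2) = 3860.59

3860.59 CFM


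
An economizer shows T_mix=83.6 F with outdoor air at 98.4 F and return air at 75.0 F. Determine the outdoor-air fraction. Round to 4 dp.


frac = (83.6 - 75.0) / (98.4 - 75.0) = 0.3675

0.3675


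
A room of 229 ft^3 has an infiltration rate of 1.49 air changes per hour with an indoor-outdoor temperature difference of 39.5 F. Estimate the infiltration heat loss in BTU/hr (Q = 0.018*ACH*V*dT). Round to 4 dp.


Q = 0.018 * 1.49 * 229 * 39.5 = 242.6003 BTU/hr

242.6003 BTU/hr


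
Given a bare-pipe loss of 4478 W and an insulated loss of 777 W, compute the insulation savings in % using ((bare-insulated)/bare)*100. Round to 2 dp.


Savings = ((4478-777)/4478)*100 = 82.65 %

82.65 %


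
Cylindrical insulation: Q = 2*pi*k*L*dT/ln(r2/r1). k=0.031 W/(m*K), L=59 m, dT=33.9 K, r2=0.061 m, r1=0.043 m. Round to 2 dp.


Q = 2*pi*0.031*59*33.9/ln(0.061/0.043) = 1114.12 W

1114.12 W


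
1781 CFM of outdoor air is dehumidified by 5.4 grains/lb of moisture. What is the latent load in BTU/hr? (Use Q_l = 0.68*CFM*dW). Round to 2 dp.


Q = 0.68 * 1781 * 5.4 = 6539.83 BTU/hr

6539.83 BTU/hr


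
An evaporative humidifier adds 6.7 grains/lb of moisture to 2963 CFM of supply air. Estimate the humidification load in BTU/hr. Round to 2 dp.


Q = 0.68 * 2963 * 6.7 = 13499.43 BTU/hr

13499.43 BTU/hr


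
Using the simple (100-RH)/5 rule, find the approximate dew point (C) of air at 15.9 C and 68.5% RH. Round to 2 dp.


Td = 15.9 - (100-68.5)/5 = 9.60 C

9.60 C


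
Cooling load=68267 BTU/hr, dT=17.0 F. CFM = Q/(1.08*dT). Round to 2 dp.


CFM = 68267 / (1.08 * 17.0) = 3718.25

3718.25 CFM


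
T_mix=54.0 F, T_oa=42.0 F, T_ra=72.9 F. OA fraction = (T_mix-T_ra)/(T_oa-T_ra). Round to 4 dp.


frac = (54.0 - 72.9) / (42.0 - 72.9) = 0.6117

0.6117


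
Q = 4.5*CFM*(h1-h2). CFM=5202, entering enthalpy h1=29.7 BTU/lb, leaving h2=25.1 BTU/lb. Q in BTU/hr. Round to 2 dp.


Q = 4.5 * 5202 * (29.7 - 25.1) = 107681.40 BTU/hr

107681.40 BTU/hr


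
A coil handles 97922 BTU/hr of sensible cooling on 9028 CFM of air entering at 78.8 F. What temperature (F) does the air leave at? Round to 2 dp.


dT = 97922/(1.08*9028) = 10.0430
T_leave = 78.8 - 10.0430 = 68.76 F

68.76 F


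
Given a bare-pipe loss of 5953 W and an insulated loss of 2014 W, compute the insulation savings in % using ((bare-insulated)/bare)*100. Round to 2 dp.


Savings = ((5953-2014)/5953)*100 = 66.17 %

66.17 %


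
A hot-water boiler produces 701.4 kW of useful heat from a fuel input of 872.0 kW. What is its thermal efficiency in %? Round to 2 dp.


eta = (701.4/872.0)*100 = 80.44 %

80.44 %


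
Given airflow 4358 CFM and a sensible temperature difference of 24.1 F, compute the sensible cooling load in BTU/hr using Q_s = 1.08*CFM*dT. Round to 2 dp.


Q = 1.08 * 4358 * 24.1 = 113430.02 BTU/hr

113430.02 BTU/hr


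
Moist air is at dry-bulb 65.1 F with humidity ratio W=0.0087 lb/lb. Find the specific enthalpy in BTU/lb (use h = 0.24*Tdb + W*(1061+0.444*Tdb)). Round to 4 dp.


h = 0.24*65.1 + 0.0087*(1061+0.444*65.1) = 25.1062 BTU/lb

25.1062 BTU/lb


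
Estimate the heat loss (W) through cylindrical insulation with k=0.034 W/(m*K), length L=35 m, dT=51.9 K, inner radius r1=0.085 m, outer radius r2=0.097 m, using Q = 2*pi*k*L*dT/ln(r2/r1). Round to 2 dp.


Q = 2*pi*0.034*35*51.9/ln(0.097/0.085) = 2938.49 W

2938.49 W


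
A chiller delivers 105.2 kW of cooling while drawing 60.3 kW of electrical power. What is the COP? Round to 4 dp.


COP = 105.2 / 60.3 = 1.7446

1.7446


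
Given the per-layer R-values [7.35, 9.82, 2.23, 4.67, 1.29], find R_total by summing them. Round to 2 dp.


R_total = 7.35 + 9.82 + 2.23 + 4.67 + 1.29 = 25.36

25.36


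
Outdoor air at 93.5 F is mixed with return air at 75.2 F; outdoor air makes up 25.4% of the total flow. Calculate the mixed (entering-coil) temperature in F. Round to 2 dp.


T_mix = 75.2 + (25.4/100)*(93.5-75.2) = 79.85 F

79.85 F


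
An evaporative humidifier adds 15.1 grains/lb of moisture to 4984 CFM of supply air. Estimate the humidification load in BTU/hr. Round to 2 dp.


Q = 0.68 * 4984 * 15.1 = 51175.71 BTU/hr

51175.71 BTU/hr


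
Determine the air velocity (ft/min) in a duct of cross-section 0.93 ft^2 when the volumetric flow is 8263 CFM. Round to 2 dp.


V = 8263 / 0.93 = 8884.95 ft/min

8884.95 ft/min


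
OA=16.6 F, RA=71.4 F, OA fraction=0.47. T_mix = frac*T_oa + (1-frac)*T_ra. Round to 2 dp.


T_mix = 0.47*16.6 + 0.53*71.4 = 45.64 F

45.64 F


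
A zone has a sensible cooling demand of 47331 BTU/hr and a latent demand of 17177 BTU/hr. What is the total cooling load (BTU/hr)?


Qt = 47331 + 17177 = 64508 BTU/hr

64508 BTU/hr


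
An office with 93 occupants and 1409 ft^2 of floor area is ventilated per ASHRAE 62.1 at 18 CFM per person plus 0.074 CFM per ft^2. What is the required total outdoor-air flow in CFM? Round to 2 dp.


Total = 93*18 + 1409*0.074 = 1778.27 CFM

1778.27 CFM


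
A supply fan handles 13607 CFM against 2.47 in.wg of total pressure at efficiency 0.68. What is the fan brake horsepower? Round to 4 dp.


BHP = 13607 * 2.47 / (6356 * 0.68) = 7.7762 hp

7.7762 hp


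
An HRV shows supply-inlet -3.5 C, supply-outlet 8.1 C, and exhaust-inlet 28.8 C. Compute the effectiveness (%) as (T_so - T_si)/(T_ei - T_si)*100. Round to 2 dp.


eff = (8.1-(-3.5))/(28.8-(-3.5))*100 = 35.91 %

35.91 %


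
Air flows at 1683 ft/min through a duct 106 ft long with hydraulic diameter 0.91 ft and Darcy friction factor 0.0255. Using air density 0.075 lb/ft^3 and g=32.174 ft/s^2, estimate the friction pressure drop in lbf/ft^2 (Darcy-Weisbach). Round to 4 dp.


v_fps = 1683/60 = 28.05 ft/s
dp = 0.0255*(106/0.91)*0.075*28.05^2/(2*32.174) = 2.7239 lbf/ft^2

2.7239 lbf/ft^2


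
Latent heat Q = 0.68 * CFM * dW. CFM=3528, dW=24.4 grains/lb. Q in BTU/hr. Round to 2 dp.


Q = 0.68 * 3528 * 24.4 = 58536.58 BTU/hr

58536.58 BTU/hr


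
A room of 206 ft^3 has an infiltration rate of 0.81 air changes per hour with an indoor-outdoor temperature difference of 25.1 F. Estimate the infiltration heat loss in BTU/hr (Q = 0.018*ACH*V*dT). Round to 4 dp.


Q = 0.018 * 0.81 * 206 * 25.1 = 75.3873 BTU/hr

75.3873 BTU/hr


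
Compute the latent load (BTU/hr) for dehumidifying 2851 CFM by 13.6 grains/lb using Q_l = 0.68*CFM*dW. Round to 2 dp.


Q = 0.68 * 2851 * 13.6 = 26366.05 BTU/hr

26366.05 BTU/hr


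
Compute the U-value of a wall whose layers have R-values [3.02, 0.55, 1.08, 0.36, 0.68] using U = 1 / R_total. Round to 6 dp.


R_total = 3.02 + 0.55 + 1.08 + 0.36 + 0.68 = 5.69
U = 1/5.69 = 0.175747

0.175747


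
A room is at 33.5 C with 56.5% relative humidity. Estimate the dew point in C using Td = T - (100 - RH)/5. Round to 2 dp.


Td = 33.5 - (100-56.5)/5 = 24.80 C

24.80 C


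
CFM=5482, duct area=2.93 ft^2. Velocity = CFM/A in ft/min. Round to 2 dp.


V = 5482 / 2.93 = 1870.99 ft/min

1870.99 ft/min


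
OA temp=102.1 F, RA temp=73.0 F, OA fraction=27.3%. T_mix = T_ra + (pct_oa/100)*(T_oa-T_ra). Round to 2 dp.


T_mix = 73.0 + (27.3/100)*(102.1-73.0) = 80.94 F

80.94 F


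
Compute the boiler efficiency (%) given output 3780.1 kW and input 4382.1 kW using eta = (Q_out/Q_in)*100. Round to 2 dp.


eta = (3780.1/4382.1)*100 = 86.26 %

86.26 %


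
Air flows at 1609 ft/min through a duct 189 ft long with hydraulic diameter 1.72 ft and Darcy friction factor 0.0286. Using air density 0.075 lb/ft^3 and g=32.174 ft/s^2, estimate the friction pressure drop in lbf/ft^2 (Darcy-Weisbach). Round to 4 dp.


v_fps = 1609/60 = 26.8167 ft/s
dp = 0.0286*(189/1.72)*0.075*26.8167^2/(2*32.174) = 2.6341 lbf/ft^2

2.6341 lbf/ft^2


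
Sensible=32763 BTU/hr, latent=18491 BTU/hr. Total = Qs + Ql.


Qt = 32763 + 18491 = 51254 BTU/hr

51254 BTU/hr


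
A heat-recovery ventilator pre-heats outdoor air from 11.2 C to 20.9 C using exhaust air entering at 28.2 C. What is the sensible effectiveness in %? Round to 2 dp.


eff = (20.9-11.2)/(28.2-11.2)*100 = 57.06 %

57.06 %


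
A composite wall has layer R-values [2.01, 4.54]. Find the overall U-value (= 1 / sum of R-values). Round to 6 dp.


R_total = 2.01 + 4.54 = 6.55
U = 1/6.55 = 0.152672

0.152672


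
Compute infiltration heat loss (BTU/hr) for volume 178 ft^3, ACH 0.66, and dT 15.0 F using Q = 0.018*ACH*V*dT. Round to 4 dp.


Q = 0.018 * 0.66 * 178 * 15.0 = 31.7196 BTU/hr

31.7196 BTU/hr


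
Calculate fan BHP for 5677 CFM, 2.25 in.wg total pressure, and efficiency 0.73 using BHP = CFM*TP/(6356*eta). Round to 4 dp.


BHP = 5677 * 2.25 / (6356 * 0.73) = 2.7529 hp

2.7529 hp


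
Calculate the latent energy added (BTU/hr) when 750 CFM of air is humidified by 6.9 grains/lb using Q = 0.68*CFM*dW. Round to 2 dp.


Q = 0.68 * 750 * 6.9 = 3519.00 BTU/hr

3519.00 BTU/hr


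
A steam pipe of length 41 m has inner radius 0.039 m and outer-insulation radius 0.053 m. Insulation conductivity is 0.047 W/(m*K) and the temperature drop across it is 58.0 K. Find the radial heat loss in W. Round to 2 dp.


Q = 2*pi*0.047*41*58.0/ln(0.053/0.039) = 2289.46 W

2289.46 W


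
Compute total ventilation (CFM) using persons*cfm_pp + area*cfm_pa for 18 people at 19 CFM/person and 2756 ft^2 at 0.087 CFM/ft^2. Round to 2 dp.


Total = 18*19 + 2756*0.087 = 581.77 CFM

581.77 CFM


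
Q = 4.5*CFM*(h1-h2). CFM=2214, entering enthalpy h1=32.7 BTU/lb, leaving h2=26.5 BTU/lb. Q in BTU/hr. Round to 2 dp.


Q = 4.5 * 2214 * (32.7 - 26.5) = 61770.60 BTU/hr

61770.60 BTU/hr


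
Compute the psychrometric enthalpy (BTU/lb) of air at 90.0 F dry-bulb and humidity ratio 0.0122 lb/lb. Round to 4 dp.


h = 0.24*90.0 + 0.0122*(1061+0.444*90.0) = 35.0317 BTU/lb

35.0317 BTU/lb


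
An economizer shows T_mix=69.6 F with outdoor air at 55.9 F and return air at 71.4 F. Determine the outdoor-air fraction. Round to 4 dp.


frac = (69.6 - 71.4) / (55.9 - 71.4) = 0.1161

0.1161


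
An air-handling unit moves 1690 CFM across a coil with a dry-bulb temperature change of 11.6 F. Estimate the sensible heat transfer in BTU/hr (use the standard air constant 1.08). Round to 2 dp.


Q = 1.08 * 1690 * 11.6 = 21172.32 BTU/hr

21172.32 BTU/hr


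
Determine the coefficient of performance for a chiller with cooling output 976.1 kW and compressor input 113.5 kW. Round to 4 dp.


COP = 976.1 / 113.5 = 8.6000

8.6000


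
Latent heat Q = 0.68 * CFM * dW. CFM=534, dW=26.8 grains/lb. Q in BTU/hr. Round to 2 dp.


Q = 0.68 * 534 * 26.8 = 9731.62 BTU/hr

9731.62 BTU/hr


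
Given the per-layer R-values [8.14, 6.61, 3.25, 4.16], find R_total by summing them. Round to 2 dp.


R_total = 8.14 + 6.61 + 3.25 + 4.16 = 22.16

22.16


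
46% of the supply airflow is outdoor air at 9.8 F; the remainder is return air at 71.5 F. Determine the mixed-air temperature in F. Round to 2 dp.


T_mix = 0.46*9.8 + 0.54*71.5 = 43.12 F

43.12 F


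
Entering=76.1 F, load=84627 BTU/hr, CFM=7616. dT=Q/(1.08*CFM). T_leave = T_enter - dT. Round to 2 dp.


dT = 84627/(1.08*7616) = 10.2886
T_leave = 76.1 - 10.2886 = 65.81 F

65.81 F


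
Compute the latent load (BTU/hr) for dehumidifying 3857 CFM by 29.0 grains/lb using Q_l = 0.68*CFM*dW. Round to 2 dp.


Q = 0.68 * 3857 * 29.0 = 76060.04 BTU/hr

76060.04 BTU/hr


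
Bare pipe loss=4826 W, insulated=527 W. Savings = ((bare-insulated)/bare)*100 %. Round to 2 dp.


Savings = ((4826-527)/4826)*100 = 89.08 %

89.08 %


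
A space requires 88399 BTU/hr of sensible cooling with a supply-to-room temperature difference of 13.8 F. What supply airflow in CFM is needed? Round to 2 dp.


CFM = 88399 / (1.08 * 13.8) = 5931.23

5931.23 CFM


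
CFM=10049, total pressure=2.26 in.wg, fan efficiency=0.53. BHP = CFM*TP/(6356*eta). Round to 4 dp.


BHP = 10049 * 2.26 / (6356 * 0.53) = 6.7417 hp

6.7417 hp


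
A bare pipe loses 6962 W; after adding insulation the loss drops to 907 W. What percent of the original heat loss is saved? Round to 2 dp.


Savings = ((6962-907)/6962)*100 = 86.97 %

86.97 %


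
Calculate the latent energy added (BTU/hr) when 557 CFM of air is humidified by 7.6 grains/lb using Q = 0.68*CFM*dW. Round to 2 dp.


Q = 0.68 * 557 * 7.6 = 2878.58 BTU/hr

2878.58 BTU/hr


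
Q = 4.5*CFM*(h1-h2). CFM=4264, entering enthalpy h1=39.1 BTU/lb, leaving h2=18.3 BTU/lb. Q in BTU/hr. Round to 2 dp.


Q = 4.5 * 4264 * (39.1 - 18.3) = 399110.40 BTU/hr

399110.40 BTU/hr


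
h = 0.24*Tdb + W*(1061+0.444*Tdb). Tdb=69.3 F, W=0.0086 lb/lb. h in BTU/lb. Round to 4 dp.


h = 0.24*69.3 + 0.0086*(1061+0.444*69.3) = 26.0212 BTU/lb

26.0212 BTU/lb


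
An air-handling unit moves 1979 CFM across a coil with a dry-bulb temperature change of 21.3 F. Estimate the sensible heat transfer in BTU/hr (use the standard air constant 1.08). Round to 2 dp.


Q = 1.08 * 1979 * 21.3 = 45524.92 BTU/hr

45524.92 BTU/hr


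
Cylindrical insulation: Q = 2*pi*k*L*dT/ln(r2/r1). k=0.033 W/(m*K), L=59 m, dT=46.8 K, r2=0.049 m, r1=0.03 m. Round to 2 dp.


Q = 2*pi*0.033*59*46.8/ln(0.049/0.03) = 1166.93 W

1166.93 W


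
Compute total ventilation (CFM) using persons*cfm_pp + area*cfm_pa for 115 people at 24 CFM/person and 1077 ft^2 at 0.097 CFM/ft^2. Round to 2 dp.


Total = 115*24 + 1077*0.097 = 2864.47 CFM

2864.47 CFM


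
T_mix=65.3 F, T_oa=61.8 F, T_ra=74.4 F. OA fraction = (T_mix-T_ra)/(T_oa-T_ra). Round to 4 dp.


frac = (65.3 - 74.4) / (61.8 - 74.4) = 0.7222

0.7222


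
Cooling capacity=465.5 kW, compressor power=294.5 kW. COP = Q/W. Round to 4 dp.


COP = 465.5 / 294.5 = 1.5806

1.5806


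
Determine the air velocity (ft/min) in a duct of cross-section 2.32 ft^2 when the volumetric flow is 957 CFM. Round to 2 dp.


V = 957 / 2.32 = 412.50 ft/min

412.50 ft/min


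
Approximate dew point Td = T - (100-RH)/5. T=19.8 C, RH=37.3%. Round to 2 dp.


Td = 19.8 - (100-37.3)/5 = 7.26 C

7.26 C


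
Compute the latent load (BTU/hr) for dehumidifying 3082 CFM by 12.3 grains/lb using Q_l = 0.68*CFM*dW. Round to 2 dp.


Q = 0.68 * 3082 * 12.3 = 25777.85 BTU/hr

25777.85 BTU/hr


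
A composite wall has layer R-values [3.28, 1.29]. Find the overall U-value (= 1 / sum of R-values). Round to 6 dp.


R_total = 3.28 + 1.29 = 4.57
U = 1/4.57 = 0.218818

0.218818


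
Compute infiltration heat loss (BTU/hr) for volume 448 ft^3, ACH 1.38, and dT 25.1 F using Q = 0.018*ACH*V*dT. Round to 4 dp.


Q = 0.018 * 1.38 * 448 * 25.1 = 279.3208 BTU/hr

279.3208 BTU/hr


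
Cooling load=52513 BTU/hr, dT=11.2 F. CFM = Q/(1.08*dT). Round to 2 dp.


CFM = 52513 / (1.08 * 11.2) = 4341.35

4341.35 CFM


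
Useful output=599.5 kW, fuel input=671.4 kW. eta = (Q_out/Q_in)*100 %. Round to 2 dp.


eta = (599.5/671.4)*100 = 89.29 %

89.29 %


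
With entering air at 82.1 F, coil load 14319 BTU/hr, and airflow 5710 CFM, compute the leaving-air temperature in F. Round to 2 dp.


dT = 14319/(1.08*5710) = 2.3219
T_leave = 82.1 - 2.3219 = 79.78 F

79.78 F


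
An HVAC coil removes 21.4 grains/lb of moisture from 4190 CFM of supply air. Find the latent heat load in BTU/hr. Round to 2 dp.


Q = 0.68 * 4190 * 21.4 = 60972.88 BTU/hr

60972.88 BTU/hr


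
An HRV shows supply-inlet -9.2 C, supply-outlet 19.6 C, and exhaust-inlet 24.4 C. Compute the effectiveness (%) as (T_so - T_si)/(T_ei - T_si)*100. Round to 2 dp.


eff = (19.6-(-9.2))/(24.4-(-9.2))*100 = 85.71 %

85.71 %


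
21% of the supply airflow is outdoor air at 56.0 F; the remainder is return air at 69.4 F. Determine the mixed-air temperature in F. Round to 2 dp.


T_mix = 0.21*56.0 + 0.79*69.4 = 66.59 F

66.59 F


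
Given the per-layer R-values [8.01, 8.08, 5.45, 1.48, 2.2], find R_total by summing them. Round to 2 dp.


R_total = 8.01 + 8.08 + 5.45 + 1.48 + 2.2 = 25.22

25.22


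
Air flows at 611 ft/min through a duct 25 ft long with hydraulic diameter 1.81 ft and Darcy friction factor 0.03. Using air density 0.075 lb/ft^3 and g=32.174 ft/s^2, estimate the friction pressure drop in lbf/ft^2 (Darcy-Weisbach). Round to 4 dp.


v_fps = 611/60 = 10.1833 ft/s
dp = 0.03*(25/1.81)*0.075*10.1833^2/(2*32.174) = 0.0501 lbf/ft^2

0.0501 lbf/ft^2


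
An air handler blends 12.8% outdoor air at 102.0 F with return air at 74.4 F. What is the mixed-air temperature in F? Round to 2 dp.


T_mix = 74.4 + (12.8/100)*(102.0-74.4) = 77.93 F

77.93 F


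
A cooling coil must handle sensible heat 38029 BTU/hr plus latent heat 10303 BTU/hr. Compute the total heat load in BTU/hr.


Qt = 38029 + 10303 = 48332 BTU/hr

48332 BTU/hr


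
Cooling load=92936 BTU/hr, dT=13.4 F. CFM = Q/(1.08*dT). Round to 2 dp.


CFM = 92936 / (1.08 * 13.4) = 6421.78

6421.78 CFM


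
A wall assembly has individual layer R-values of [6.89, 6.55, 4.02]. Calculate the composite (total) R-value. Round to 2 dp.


R_total = 6.89 + 6.55 + 4.02 = 17.46

17.46


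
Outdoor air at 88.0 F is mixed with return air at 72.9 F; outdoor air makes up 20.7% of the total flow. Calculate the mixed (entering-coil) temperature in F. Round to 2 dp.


T_mix = 72.9 + (20.7/100)*(88.0-72.9) = 76.03 F

76.03 F


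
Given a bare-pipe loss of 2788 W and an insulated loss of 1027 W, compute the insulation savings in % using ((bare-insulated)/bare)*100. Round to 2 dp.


Savings = ((2788-1027)/2788)*100 = 63.16 %

63.16 %


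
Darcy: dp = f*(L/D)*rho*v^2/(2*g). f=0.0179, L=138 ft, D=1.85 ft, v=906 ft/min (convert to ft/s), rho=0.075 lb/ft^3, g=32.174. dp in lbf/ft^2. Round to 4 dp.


v_fps = 906/60 = 15.1 ft/s
dp = 0.0179*(138/1.85)*0.075*15.1^2/(2*32.174) = 0.3548 lbf/ft^2

0.3548 lbf/ft^2


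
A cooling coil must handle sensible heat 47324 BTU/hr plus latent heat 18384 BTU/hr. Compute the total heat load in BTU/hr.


Qt = 47324 + 18384 = 65708 BTU/hr

65708 BTU/hr


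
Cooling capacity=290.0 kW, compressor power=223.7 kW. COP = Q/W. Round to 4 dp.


COP = 290.0 / 223.7 = 1.2964

1.2964


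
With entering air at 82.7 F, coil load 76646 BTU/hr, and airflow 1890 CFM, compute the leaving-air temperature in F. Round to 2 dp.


dT = 76646/(1.08*1890) = 37.5495
T_leave = 82.7 - 37.5495 = 45.15 F

45.15 F


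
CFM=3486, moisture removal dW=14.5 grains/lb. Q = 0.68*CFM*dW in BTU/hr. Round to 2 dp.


Q = 0.68 * 3486 * 14.5 = 34371.96 BTU/hr

34371.96 BTU/hr


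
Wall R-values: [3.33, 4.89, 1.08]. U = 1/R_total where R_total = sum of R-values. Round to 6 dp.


R_total = 3.33 + 4.89 + 1.08 = 9.30
U = 1/9.30 = 0.107527

0.107527


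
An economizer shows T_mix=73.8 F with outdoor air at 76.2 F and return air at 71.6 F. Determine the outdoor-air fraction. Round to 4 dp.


frac = (73.8 - 71.6) / (76.2 - 71.6) = 0.4783

0.4783


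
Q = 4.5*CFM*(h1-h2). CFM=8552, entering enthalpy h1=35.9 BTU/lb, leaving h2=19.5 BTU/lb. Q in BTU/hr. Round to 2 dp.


Q = 4.5 * 8552 * (35.9 - 19.5) = 631137.60 BTU/hr

631137.60 BTU/hr


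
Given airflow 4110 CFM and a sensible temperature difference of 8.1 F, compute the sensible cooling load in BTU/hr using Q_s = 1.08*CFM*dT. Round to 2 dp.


Q = 1.08 * 4110 * 8.1 = 35954.28 BTU/hr

35954.28 BTU/hr


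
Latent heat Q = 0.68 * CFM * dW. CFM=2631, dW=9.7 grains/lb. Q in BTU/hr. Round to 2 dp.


Q = 0.68 * 2631 * 9.7 = 17354.08 BTU/hr

17354.08 BTU/hr


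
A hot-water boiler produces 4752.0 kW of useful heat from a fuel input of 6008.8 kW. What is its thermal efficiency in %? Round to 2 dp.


eta = (4752.0/6008.8)*100 = 79.08 %

79.08 %


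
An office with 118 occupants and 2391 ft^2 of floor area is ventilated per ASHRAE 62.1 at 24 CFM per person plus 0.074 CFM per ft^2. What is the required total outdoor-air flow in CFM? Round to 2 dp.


Total = 118*24 + 2391*0.074 = 3008.93 CFM

3008.93 CFM


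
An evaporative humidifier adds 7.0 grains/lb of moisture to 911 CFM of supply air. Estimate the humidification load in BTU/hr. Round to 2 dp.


Q = 0.68 * 911 * 7.0 = 4336.36 BTU/hr

4336.36 BTU/hr


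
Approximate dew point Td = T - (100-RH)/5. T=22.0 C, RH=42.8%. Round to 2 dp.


Td = 22.0 - (100-42.8)/5 = 10.56 C

10.56 C


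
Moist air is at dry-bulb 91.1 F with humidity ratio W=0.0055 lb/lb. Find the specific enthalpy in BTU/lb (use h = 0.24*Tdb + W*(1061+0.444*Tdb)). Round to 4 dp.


h = 0.24*91.1 + 0.0055*(1061+0.444*91.1) = 27.9220 BTU/lb

27.9220 BTU/lb


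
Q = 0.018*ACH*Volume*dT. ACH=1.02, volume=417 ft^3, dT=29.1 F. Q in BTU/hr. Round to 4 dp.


Q = 0.018 * 1.02 * 417 * 29.1 = 222.7931 BTU/hr

222.7931 BTU/hr


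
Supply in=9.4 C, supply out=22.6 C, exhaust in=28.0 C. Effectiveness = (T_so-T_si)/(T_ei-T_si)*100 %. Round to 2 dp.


eff = (22.6-9.4)/(28.0-9.4)*100 = 70.97 %

70.97 %


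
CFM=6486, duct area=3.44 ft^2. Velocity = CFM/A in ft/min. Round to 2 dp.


V = 6486 / 3.44 = 1885.47 ft/min

1885.47 ft/min


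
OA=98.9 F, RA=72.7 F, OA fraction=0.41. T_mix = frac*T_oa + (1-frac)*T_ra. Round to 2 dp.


T_mix = 0.41*98.9 + 0.59*72.7 = 83.44 F

83.44 F


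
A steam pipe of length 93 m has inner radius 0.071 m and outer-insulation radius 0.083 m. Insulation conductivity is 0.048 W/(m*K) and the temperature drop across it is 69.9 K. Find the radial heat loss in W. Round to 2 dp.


Q = 2*pi*0.048*93*69.9/ln(0.083/0.071) = 12554.79 W

12554.79 W


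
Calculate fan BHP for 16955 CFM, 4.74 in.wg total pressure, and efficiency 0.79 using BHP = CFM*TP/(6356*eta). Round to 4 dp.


BHP = 16955 * 4.74 / (6356 * 0.79) = 16.0053 hp

16.0053 hp


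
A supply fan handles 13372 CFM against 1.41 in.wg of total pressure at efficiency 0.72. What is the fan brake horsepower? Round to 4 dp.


BHP = 13372 * 1.41 / (6356 * 0.72) = 4.1200 hp

4.1200 hp


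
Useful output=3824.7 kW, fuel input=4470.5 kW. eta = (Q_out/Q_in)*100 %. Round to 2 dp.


eta = (3824.7/4470.5)*100 = 85.55 %

85.55 %


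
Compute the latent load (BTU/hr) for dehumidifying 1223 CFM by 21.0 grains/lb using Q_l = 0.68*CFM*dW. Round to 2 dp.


Q = 0.68 * 1223 * 21.0 = 17464.44 BTU/hr

17464.44 BTU/hr


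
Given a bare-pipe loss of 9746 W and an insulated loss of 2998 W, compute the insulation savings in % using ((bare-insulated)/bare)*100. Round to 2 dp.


Savings = ((9746-2998)/9746)*100 = 69.24 %

69.24 %


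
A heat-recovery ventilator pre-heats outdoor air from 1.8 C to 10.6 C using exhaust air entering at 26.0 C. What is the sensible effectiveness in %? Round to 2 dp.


eff = (10.6-1.8)/(26.0-1.8)*100 = 36.36 %

36.36 %


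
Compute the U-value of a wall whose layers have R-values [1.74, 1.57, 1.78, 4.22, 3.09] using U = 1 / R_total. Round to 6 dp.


R_total = 1.74 + 1.57 + 1.78 + 4.22 + 3.09 = 12.40
U = 1/12.40 = 0.080645

0.080645


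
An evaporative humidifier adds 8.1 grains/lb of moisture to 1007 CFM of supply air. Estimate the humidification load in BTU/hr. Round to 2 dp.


Q = 0.68 * 1007 * 8.1 = 5546.56 BTU/hr

5546.56 BTU/hr


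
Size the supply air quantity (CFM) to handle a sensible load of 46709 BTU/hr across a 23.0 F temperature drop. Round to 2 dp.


CFM = 46709 / (1.08 * 23.0) = 1880.39

1880.39 CFM


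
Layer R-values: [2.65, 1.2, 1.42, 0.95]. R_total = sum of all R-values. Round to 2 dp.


R_total = 2.65 + 1.2 + 1.42 + 0.95 = 6.22

6.22


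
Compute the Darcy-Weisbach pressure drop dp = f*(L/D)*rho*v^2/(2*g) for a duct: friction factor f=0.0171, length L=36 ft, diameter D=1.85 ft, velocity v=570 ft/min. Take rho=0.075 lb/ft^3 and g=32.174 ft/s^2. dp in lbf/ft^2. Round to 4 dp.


v_fps = 570/60 = 9.5 ft/s
dp = 0.0171*(36/1.85)*0.075*9.5^2/(2*32.174) = 0.0350 lbf/ft^2

0.0350 lbf/ft^2


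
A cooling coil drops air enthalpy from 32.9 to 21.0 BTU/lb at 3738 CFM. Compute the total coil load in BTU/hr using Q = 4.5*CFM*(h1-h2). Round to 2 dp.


Q = 4.5 * 3738 * (32.9 - 21.0) = 200169.90 BTU/hr

200169.90 BTU/hr


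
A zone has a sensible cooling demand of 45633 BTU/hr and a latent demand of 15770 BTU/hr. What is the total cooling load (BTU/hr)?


Qt = 45633 + 15770 = 61403 BTU/hr

61403 BTU/hr


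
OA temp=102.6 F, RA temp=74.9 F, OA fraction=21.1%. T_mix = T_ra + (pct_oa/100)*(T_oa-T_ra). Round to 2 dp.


T_mix = 74.9 + (21.1/100)*(102.6-74.9) = 80.74 F

80.74 F


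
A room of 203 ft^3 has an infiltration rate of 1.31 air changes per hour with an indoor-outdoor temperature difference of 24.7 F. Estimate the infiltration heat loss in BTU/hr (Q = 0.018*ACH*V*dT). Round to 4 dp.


Q = 0.018 * 1.31 * 203 * 24.7 = 118.2325 BTU/hr

118.2325 BTU/hr


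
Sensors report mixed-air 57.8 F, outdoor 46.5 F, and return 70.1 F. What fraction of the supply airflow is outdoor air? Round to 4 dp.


frac = (57.8 - 70.1) / (46.5 - 70.1) = 0.5212

0.5212


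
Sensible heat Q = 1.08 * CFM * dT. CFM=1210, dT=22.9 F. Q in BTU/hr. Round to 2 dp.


Q = 1.08 * 1210 * 22.9 = 29925.72 BTU/hr

29925.72 BTU/hr


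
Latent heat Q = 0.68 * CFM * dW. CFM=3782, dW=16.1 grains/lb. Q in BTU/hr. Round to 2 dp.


Q = 0.68 * 3782 * 16.1 = 41405.34 BTU/hr

41405.34 BTU/hr


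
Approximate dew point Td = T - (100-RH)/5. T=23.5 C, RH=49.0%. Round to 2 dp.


Td = 23.5 - (100-49.0)/5 = 13.30 C

13.30 C


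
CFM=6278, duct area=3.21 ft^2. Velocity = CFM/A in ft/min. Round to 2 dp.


V = 6278 / 3.21 = 1955.76 ft/min

1955.76 ft/min


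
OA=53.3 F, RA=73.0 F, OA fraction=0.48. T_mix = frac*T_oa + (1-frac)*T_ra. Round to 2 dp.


T_mix = 0.48*53.3 + 0.52*73.0 = 63.54 F

63.54 F


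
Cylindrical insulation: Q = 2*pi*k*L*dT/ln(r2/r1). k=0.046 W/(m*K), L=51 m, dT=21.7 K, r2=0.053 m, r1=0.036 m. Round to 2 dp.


Q = 2*pi*0.046*51*21.7/ln(0.053/0.036) = 827.01 W

827.01 W


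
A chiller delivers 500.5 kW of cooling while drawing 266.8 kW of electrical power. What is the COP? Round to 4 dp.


COP = 500.5 / 266.8 = 1.8759

1.8759


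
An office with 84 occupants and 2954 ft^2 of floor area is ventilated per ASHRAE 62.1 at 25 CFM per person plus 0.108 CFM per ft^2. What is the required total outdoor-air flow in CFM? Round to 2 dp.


Total = 84*25 + 2954*0.108 = 2419.03 CFM

2419.03 CFM


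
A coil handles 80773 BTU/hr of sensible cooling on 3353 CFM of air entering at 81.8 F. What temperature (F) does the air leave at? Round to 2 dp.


dT = 80773/(1.08*3353) = 22.3053
T_leave = 81.8 - 22.3053 = 59.49 F

59.49 F


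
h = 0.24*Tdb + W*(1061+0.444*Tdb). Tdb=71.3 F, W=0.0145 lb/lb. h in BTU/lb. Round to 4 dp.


h = 0.24*71.3 + 0.0145*(1061+0.444*71.3) = 32.9555 BTU/lb

32.9555 BTU/lb


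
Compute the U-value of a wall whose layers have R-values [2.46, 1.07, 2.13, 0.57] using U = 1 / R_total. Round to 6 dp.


R_total = 2.46 + 1.07 + 2.13 + 0.57 = 6.23
U = 1/6.23 = 0.160514

0.160514


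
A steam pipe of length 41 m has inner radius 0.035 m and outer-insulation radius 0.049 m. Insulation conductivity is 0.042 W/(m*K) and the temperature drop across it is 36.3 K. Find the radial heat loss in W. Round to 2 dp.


Q = 2*pi*0.042*41*36.3/ln(0.049/0.035) = 1167.27 W

1167.27 W


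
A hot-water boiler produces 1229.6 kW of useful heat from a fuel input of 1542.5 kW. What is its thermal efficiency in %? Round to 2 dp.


eta = (1229.6/1542.5)*100 = 79.71 %

79.71 %


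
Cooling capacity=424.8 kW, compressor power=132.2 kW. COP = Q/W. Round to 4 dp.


COP = 424.8 / 132.2 = 3.2133

3.2133


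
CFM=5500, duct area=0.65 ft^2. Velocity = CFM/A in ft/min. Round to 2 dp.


V = 5500 / 0.65 = 8461.54 ft/min

8461.54 ft/min


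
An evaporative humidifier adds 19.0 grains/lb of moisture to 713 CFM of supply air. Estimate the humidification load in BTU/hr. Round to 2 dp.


Q = 0.68 * 713 * 19.0 = 9211.96 BTU/hr

9211.96 BTU/hr


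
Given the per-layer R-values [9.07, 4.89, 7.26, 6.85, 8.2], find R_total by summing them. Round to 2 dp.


R_total = 9.07 + 4.89 + 7.26 + 6.85 + 8.2 = 36.27

36.27


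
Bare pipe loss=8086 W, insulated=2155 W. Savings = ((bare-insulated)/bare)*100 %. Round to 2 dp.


Savings = ((8086-2155)/8086)*100 = 73.35 %

73.35 %


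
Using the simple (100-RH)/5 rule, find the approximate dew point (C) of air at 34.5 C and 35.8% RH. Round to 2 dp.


Td = 34.5 - (100-35.8)/5 = 21.66 C

21.66 C


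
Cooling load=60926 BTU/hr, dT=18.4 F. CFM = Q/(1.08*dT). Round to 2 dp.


CFM = 60926 / (1.08 * 18.4) = 3065.92

3065.92 CFM


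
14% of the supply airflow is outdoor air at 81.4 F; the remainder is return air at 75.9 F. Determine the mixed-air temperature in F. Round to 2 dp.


T_mix = 0.14*81.4 + 0.86*75.9 = 76.67 F

76.67 F


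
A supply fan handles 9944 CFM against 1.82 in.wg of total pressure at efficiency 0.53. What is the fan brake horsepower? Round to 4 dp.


BHP = 9944 * 1.82 / (6356 * 0.53) = 5.3725 hp

5.3725 hp


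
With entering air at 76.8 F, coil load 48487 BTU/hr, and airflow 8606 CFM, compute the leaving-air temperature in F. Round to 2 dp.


dT = 48487/(1.08*8606) = 5.2168
T_leave = 76.8 - 5.2168 = 71.58 F

71.58 F


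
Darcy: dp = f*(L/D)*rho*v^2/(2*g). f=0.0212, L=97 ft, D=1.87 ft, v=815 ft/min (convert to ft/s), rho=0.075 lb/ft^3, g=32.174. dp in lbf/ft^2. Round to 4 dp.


v_fps = 815/60 = 13.5833 ft/s
dp = 0.0212*(97/1.87)*0.075*13.5833^2/(2*32.174) = 0.2365 lbf/ft^2

0.2365 lbf/ft^2


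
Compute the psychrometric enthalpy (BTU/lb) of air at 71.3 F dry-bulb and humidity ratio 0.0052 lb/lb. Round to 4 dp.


h = 0.24*71.3 + 0.0052*(1061+0.444*71.3) = 22.7938 BTU/lb

22.7938 BTU/lb


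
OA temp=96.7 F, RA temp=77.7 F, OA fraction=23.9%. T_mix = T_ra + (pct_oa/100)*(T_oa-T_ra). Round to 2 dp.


T_mix = 77.7 + (23.9/100)*(96.7-77.7) = 82.24 F

82.24 F


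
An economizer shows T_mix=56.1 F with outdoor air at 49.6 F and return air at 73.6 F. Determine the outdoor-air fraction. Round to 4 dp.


frac = (56.1 - 73.6) / (49.6 - 73.6) = 0.7292

0.7292


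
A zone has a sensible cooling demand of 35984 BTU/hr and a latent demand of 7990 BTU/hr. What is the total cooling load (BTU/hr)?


Qt = 35984 + 7990 = 43974 BTU/hr

43974 BTU/hr


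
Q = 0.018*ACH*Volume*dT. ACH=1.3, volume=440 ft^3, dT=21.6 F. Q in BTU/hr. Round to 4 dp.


Q = 0.018 * 1.3 * 440 * 21.6 = 222.3936 BTU/hr

222.3936 BTU/hr
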